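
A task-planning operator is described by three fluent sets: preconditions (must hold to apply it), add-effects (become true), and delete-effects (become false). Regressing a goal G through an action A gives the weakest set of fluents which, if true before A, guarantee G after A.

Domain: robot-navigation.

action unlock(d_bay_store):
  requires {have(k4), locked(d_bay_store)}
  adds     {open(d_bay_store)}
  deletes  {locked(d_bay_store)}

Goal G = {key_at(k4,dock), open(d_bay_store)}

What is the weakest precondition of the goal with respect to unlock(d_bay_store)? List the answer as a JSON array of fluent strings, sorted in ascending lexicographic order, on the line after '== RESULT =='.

Compute (G \ add) ∪ pre:
  G ∩ del = {}  (empty — regression defined)
  G \ add = {key_at(k4,dock), open(d_bay_store)} \ {open(d_bay_store)} = {key_at(k4,dock)}
  ∪ pre   = {key_at(k4,dock)} ∪ {have(k4), locked(d_bay_store)}
          = {have(k4), key_at(k4,dock), locked(d_bay_store)}

== RESULT ==
["have(k4)", "key_at(k4,dock)", "locked(d_bay_store)"]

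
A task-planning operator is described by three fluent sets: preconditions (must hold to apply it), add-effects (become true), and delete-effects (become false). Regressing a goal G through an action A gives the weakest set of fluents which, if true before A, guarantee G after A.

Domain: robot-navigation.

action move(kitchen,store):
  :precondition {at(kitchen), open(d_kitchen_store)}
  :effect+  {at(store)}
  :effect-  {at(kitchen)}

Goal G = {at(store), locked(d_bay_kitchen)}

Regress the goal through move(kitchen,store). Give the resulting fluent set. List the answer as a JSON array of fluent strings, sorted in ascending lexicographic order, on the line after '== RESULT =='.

Regress:
  G ∩ del = {}  (empty — regression defined)
  G \ add = {at(store), locked(d_bay_kitchen)} \ {at(store)} = {locked(d_bay_kitchen)}
  ∪ pre   = {locked(d_bay_kitchen)} ∪ {at(kitchen), open(d_kitchen_store)}
          = {at(kitchen), locked(d_bay_kitchen), open(d_kitchen_store)}

== RESULT ==
["at(kitchen)", "locked(d_bay_kitchen)", "open(d_kitchen_store)"]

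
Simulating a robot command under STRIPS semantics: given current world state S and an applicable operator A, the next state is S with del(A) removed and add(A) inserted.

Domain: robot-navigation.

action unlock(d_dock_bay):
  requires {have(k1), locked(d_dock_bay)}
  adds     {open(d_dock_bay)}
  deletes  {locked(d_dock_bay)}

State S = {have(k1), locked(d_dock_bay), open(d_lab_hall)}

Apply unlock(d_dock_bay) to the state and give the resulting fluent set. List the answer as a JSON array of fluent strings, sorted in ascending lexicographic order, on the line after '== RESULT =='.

Compute (S \ del) ∪ add:
  pre ⊆ S: {have(k1), locked(d_dock_bay)} ⊆ S  — applicable
  S \ del = {have(k1), open(d_lab_hall)}
  ∪ add   = {have(k1), open(d_dock_bay), open(d_lab_hall)}

== RESULT ==
["have(k1)", "open(d_dock_bay)", "open(d_lab_hall)"]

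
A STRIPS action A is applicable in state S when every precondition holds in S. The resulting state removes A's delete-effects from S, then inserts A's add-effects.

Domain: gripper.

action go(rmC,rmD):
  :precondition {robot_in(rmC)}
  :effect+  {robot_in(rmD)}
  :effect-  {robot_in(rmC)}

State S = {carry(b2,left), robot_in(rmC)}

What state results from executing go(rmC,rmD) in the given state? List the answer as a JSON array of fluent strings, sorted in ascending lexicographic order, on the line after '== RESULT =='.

Compute (S \ del) ∪ add:
  pre ⊆ S: {robot_in(rmC)} ⊆ S  — applicable
  S \ del = {carry(b2,left)}
  ∪ add   = {carry(b2,left), robot_in(rmD)}

== RESULT ==
["carry(b2,left)", "robot_in(rmD)"]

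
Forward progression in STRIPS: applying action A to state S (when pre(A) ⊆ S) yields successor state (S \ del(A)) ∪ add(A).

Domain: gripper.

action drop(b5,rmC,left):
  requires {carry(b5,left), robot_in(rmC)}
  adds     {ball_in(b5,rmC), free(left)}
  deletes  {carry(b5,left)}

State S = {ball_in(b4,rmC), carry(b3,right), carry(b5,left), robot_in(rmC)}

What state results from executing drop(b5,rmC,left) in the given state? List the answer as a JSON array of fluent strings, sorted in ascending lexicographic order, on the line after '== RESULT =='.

Progress:
  pre ⊆ S: {carry(b5,left), robot_in(rmC)} ⊆ S  — applicable
  S \ del = {ball_in(b4,rmC), carry(b3,right), robot_in(rmC)}
  ∪ add   = {ball_in(b4,rmC), ball_in(b5,rmC), carry(b3,right), free(left), robot_in(rmC)}

== RESULT ==
["ball_in(b4,rmC)", "ball_in(b5,rmC)", "carry(b3,right)", "free(left)", "robot_in(rmC)"]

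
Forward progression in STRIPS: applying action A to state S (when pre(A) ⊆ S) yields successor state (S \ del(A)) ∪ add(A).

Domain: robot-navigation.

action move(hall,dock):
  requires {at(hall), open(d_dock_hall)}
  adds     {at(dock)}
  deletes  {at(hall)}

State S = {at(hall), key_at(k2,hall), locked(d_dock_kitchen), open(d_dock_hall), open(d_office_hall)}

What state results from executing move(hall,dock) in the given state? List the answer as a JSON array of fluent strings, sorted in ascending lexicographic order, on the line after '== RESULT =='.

Compute (S \ del) ∪ add:
  pre ⊆ S: {at(hall), open(d_dock_hall)} ⊆ S  — applicable
  S \ del = {key_at(k2,hall), locked(d_dock_kitchen), open(d_dock_hall), open(d_office_hall)}
  ∪ add   = {at(dock), key_at(k2,hall), locked(d_dock_kitchen), open(d_dock_hall), open(d_office_hall)}

== RESULT ==
["at(dock)", "key_at(k2,hall)", "locked(d_dock_kitchen)", "open(d_dock_hall)", "open(d_office_hall)"]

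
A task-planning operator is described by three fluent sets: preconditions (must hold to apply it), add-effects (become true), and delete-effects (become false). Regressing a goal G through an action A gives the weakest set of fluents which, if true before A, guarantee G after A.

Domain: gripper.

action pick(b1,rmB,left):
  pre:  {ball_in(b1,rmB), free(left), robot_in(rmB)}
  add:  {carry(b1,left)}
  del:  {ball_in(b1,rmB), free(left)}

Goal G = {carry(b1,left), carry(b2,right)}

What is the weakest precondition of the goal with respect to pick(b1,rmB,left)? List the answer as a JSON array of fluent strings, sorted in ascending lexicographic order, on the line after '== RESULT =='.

Regress:
  G ∩ del = {}  (empty — regression defined)
  G \ add = {carry(b1,left), carry(b2,right)} \ {carry(b1,left)} = {carry(b2,right)}
  ∪ pre   = {carry(b2,right)} ∪ {ball_in(b1,rmB), free(left), robot_in(rmB)}
          = {ball_in(b1,rmB), carry(b2,right), free(left), robot_in(rmB)}

== RESULT ==
["ball_in(b1,rmB)", "carry(b2,right)", "free(left)", "robot_in(rmB)"]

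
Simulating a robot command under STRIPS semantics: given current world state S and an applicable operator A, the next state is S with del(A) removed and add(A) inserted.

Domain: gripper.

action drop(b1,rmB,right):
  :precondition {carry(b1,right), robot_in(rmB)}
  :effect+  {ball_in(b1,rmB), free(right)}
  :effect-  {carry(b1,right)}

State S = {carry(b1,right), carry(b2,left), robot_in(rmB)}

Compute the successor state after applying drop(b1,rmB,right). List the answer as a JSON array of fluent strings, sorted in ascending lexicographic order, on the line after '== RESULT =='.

Compute (S \ del) ∪ add:
  pre ⊆ S: {carry(b1,right), robot_in(rmB)} ⊆ S  — applicable
  S \ del = {carry(b2,left), robot_in(rmB)}
  ∪ add   = {ball_in(b1,rmB), carry(b2,left), free(right), robot_in(rmB)}

== RESULT ==
["ball_in(b1,rmB)", "carry(b2,left)", "free(right)", "robot_in(rmB)"]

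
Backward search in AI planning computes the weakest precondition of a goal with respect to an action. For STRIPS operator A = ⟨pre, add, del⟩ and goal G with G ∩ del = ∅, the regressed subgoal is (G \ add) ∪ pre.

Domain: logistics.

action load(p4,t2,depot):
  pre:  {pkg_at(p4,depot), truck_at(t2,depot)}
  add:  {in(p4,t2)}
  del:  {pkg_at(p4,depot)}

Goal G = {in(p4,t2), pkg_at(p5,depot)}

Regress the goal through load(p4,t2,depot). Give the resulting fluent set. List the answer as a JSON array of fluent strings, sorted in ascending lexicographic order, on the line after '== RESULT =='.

Compute (G \ add) ∪ pre:
  G ∩ del = {}  (empty — regression defined)
  G \ add = {in(p4,t2), pkg_at(p5,depot)} \ {in(p4,t2)} = {pkg_at(p5,depot)}
  ∪ pre   = {pkg_at(p5,depot)} ∪ {pkg_at(p4,depot), truck_at(t2,depot)}
          = {pkg_at(p4,depot), pkg_at(p5,depot), truck_at(t2,depot)}

== RESULT ==
["pkg_at(p4,depot)", "pkg_at(p5,depot)", "truck_at(t2,depot)"]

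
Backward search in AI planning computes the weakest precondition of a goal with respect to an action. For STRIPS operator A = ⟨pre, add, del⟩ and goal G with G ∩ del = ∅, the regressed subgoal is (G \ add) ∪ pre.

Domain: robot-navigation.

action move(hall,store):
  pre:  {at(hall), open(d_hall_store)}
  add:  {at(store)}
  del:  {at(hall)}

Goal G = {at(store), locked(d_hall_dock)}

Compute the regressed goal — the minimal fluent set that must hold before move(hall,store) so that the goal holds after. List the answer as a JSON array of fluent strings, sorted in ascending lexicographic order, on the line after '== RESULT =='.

Regress:
  G ∩ del = {}  (empty — regression defined)
  G \ add = {at(store), locked(d_hall_dock)} \ {at(store)} = {locked(d_hall_dock)}
  ∪ pre   = {locked(d_hall_dock)} ∪ {at(hall), open(d_hall_store)}
          = {at(hall), locked(d_hall_dock), open(d_hall_store)}

== RESULT ==
["at(hall)", "locked(d_hall_dock)", "open(d_hall_store)"]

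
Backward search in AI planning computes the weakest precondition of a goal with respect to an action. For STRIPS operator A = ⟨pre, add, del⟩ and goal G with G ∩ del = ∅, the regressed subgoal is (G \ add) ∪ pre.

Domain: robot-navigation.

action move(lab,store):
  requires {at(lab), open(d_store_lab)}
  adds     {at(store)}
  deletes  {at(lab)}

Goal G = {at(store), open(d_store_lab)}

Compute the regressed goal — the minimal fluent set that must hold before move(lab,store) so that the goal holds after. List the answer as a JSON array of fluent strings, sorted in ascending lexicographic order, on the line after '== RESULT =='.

Regress:
  G ∩ del = {}  (empty — regression defined)
  G \ add = {at(store), open(d_store_lab)} \ {at(store)} = {open(d_store_lab)}
  ∪ pre   = {open(d_store_lab)} ∪ {at(lab), open(d_store_lab)}
          = {at(lab), open(d_store_lab)}

== RESULT ==
["at(lab)", "open(d_store_lab)"]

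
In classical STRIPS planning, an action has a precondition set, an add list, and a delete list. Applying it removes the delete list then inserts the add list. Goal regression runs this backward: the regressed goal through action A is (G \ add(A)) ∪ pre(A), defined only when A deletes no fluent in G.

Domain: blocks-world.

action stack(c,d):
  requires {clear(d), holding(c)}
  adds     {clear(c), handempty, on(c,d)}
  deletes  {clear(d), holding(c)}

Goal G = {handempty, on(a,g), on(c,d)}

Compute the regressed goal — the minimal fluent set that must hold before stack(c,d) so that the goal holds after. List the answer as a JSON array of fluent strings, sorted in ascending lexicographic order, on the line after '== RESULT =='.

Compute (G \ add) ∪ pre:
  G ∩ del = {}  (empty — regression defined)
  G \ add = {handempty, on(a,g), on(c,d)} \ {clear(c), handempty, on(c,d)} = {on(a,g)}
  ∪ pre   = {on(a,g)} ∪ {clear(d), holding(c)}
          = {clear(d), holding(c), on(a,g)}

== RESULT ==
["clear(d)", "holding(c)", "on(a,g)"]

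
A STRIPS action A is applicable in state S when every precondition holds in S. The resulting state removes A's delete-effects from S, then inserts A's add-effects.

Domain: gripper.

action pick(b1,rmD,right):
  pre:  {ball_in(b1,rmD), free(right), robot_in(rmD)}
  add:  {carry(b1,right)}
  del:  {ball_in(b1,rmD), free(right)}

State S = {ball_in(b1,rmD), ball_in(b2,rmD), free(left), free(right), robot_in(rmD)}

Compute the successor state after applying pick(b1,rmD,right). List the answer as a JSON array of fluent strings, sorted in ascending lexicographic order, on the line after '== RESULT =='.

Compute (S \ del) ∪ add:
  pre ⊆ S: {ball_in(b1,rmD), free(right), robot_in(rmD)} ⊆ S  — applicable
  S \ del = {ball_in(b2,rmD), free(left), robot_in(rmD)}
  ∪ add   = {ball_in(b2,rmD), carry(b1,right), free(left), robot_in(rmD)}

== RESULT ==
["ball_in(b2,rmD)", "carry(b1,right)", "free(left)", "robot_in(rmD)"]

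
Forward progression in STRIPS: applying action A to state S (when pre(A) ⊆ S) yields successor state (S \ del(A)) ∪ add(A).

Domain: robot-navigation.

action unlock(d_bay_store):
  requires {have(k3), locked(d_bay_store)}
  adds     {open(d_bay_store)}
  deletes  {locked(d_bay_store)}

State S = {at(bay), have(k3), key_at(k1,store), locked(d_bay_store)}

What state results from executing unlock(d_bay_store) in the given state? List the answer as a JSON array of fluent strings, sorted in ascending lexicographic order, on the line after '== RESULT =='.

Progress:
  pre ⊆ S: {have(k3), locked(d_bay_store)} ⊆ S  — applicable
  S \ del = {at(bay), have(k3), key_at(k1,store)}
  ∪ add   = {at(bay), have(k3), key_at(k1,store), open(d_bay_store)}

== RESULT ==
["at(bay)", "have(k3)", "key_at(k1,store)", "open(d_bay_store)"]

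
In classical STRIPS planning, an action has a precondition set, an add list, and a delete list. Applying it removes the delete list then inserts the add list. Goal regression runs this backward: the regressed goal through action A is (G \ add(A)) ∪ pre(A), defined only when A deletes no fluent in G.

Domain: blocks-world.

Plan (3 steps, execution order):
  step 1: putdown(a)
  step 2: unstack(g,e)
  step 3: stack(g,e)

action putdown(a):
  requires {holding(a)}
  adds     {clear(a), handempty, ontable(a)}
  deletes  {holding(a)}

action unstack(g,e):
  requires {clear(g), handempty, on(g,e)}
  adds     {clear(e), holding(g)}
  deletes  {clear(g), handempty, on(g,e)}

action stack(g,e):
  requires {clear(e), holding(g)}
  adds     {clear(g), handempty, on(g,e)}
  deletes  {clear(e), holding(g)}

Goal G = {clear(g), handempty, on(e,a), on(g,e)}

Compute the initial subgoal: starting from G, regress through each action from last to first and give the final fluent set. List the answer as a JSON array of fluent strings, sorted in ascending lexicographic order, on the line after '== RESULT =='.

Work backward from the goal:
  through step 3 (stack(g,e)): drop {clear(g), handempty, on(g,e)}, keep {on(e,a)}, require {clear(e), holding(g)}
    → {clear(e), holding(g), on(e,a)}
  through step 2 (unstack(g,e)): drop {clear(e), holding(g)}, keep {on(e,a)}, require {clear(g), handempty, on(g,e)}
    → {clear(g), handempty, on(e,a), on(g,e)}
  through step 1 (putdown(a)): drop {handempty}, keep {clear(g), on(e,a), on(g,e)}, require {holding(a)}
    → {clear(g), holding(a), on(e,a), on(g,e)}

== RESULT ==
["clear(g)", "holding(a)", "on(e,a)", "on(g,e)"]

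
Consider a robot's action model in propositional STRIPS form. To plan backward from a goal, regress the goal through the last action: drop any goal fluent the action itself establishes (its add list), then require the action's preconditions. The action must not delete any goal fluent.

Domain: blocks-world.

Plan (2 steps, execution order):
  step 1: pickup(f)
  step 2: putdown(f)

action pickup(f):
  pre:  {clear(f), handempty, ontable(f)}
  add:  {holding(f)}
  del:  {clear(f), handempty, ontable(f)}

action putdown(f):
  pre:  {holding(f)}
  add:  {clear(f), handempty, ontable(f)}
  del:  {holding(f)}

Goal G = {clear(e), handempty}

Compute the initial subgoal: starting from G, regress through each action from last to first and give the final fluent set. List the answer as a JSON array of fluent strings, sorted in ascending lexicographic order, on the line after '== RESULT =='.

Regress step by step:
  through step 2 (putdown(f)): drop {handempty}, keep {clear(e)}, require {holding(f)}
    → {clear(e), holding(f)}
  through step 1 (pickup(f)): drop {holding(f)}, keep {clear(e)}, require {clear(f), handempty, ontable(f)}
    → {clear(e), clear(f), handempty, ontable(f)}

== RESULT ==
["clear(e)", "clear(f)", "handempty", "ontable(f)"]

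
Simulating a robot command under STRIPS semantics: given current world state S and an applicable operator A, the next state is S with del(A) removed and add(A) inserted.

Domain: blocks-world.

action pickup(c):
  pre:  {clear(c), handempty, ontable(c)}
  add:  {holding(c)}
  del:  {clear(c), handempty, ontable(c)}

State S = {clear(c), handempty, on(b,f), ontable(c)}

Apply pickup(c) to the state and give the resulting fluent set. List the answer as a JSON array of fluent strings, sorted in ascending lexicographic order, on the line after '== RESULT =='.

Compute (S \ del) ∪ add:
  pre ⊆ S: {clear(c), handempty, ontable(c)} ⊆ S  — applicable
  S \ del = {on(b,f)}
  ∪ add   = {holding(c), on(b,f)}

== RESULT ==
["holding(c)", "on(b,f)"]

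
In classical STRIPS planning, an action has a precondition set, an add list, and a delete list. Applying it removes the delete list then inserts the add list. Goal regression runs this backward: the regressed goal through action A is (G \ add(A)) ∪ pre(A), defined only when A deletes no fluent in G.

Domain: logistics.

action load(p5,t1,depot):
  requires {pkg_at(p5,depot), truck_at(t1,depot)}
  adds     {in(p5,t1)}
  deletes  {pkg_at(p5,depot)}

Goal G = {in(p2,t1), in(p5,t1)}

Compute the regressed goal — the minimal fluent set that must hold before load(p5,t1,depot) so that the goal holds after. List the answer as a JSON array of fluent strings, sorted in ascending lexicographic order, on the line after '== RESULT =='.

Compute (G \ add) ∪ pre:
  G ∩ del = {}  (empty — regression defined)
  G \ add = {in(p2,t1), in(p5,t1)} \ {in(p5,t1)} = {in(p2,t1)}
  ∪ pre   = {in(p2,t1)} ∪ {pkg_at(p5,depot), truck_at(t1,depot)}
          = {in(p2,t1), pkg_at(p5,depot), truck_at(t1,depot)}

== RESULT ==
["in(p2,t1)", "pkg_at(p5,depot)", "truck_at(t1,depot)"]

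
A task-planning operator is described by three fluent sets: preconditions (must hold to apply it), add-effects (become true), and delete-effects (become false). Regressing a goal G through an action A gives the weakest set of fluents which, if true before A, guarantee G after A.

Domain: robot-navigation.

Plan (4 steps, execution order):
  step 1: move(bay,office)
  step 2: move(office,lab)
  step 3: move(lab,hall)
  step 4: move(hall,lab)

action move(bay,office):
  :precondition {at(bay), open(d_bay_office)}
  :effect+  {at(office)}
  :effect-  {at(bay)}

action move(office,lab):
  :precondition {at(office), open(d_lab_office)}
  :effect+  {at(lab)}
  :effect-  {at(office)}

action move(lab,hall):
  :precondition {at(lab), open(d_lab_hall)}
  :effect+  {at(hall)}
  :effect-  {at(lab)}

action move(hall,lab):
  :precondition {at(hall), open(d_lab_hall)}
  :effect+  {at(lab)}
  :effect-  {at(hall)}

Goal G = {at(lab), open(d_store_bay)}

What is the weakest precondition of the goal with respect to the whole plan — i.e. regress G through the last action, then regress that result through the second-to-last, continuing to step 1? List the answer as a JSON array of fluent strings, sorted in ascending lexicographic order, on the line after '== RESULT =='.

Work backward from the goal:
  through step 4 (move(hall,lab)): drop {at(lab)}, keep {open(d_store_bay)}, require {at(hall), open(d_lab_hall)}
    → {at(hall), open(d_lab_hall), open(d_store_bay)}
  through step 3 (move(lab,hall)): drop {at(hall)}, keep {open(d_lab_hall), open(d_store_bay)}, require {at(lab), open(d_lab_hall)}
    → {at(lab), open(d_lab_hall), open(d_store_bay)}
  through step 2 (move(office,lab)): drop {at(lab)}, keep {open(d_lab_hall), open(d_store_bay)}, require {at(office), open(d_lab_office)}
    → {at(office), open(d_lab_hall), open(d_lab_office), open(d_store_bay)}
  through step 1 (move(bay,office)): drop {at(office)}, keep {open(d_lab_hall), open(d_lab_office), open(d_store_bay)}, require {at(bay), open(d_bay_office)}
    → {at(bay), open(d_bay_office), open(d_lab_hall), open(d_lab_office), open(d_store_bay)}

== RESULT ==
["at(bay)", "open(d_bay_office)", "open(d_lab_hall)", "open(d_lab_office)", "open(d_store_bay)"]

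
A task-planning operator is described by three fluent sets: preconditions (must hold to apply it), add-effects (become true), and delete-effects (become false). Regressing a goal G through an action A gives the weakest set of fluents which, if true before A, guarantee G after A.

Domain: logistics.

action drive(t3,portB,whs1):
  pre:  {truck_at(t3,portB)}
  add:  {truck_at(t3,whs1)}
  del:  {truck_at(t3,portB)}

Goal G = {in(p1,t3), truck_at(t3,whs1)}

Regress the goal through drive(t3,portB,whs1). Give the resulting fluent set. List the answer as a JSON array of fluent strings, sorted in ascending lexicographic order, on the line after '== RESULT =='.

Regress:
  G ∩ del = {}  (empty — regression defined)
  G \ add = {in(p1,t3), truck_at(t3,whs1)} \ {truck_at(t3,whs1)} = {in(p1,t3)}
  ∪ pre   = {in(p1,t3)} ∪ {truck_at(t3,portB)}
          = {in(p1,t3), truck_at(t3,portB)}

== RESULT ==
["in(p1,t3)", "truck_at(t3,portB)"]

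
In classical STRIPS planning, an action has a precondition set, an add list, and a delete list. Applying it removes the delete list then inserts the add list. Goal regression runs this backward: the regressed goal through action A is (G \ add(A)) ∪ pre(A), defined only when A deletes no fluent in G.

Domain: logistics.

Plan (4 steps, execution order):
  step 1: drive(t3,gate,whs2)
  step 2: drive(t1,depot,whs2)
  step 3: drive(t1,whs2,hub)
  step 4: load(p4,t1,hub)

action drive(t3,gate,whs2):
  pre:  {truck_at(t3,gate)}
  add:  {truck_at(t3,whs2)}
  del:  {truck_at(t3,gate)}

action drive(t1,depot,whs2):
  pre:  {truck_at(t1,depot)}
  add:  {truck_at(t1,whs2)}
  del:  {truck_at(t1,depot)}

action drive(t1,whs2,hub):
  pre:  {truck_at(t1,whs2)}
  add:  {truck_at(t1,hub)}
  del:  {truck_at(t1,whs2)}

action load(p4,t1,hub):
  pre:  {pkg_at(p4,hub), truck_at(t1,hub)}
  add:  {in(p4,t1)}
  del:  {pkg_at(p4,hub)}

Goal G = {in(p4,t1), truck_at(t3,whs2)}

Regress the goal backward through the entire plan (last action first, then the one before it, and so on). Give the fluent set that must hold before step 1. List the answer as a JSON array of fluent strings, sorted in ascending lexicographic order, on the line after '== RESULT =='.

Regress step by step:
  through step 4 (load(p4,t1,hub)): drop {in(p4,t1)}, keep {truck_at(t3,whs2)}, require {pkg_at(p4,hub), truck_at(t1,hub)}
    → {pkg_at(p4,hub), truck_at(t1,hub), truck_at(t3,whs2)}
  through step 3 (drive(t1,whs2,hub)): drop {truck_at(t1,hub)}, keep {pkg_at(p4,hub), truck_at(t3,whs2)}, require {truck_at(t1,whs2)}
    → {pkg_at(p4,hub), truck_at(t1,whs2), truck_at(t3,whs2)}
  through step 2 (drive(t1,depot,whs2)): drop {truck_at(t1,whs2)}, keep {pkg_at(p4,hub), truck_at(t3,whs2)}, require {truck_at(t1,depot)}
    → {pkg_at(p4,hub), truck_at(t1,depot), truck_at(t3,whs2)}
  through step 1 (drive(t3,gate,whs2)): drop {truck_at(t3,whs2)}, keep {pkg_at(p4,hub), truck_at(t1,depot)}, require {truck_at(t3,gate)}
    → {pkg_at(p4,hub), truck_at(t1,depot), truck_at(t3,gate)}

== RESULT ==
["pkg_at(p4,hub)", "truck_at(t1,depot)", "truck_at(t3,gate)"]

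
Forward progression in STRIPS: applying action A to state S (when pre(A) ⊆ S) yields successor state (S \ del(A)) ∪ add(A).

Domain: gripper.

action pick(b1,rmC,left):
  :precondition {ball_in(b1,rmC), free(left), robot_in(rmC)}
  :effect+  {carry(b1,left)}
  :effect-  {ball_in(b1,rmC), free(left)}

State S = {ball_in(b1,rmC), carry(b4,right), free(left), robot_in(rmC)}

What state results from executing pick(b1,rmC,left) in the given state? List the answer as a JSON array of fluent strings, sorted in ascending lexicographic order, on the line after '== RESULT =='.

Progress:
  pre ⊆ S: {ball_in(b1,rmC), free(left), robot_in(rmC)} ⊆ S  — applicable
  S \ del = {carry(b4,right), robot_in(rmC)}
  ∪ add   = {carry(b1,left), carry(b4,right), robot_in(rmC)}

== RESULT ==
["carry(b1,left)", "carry(b4,right)", "robot_in(rmC)"]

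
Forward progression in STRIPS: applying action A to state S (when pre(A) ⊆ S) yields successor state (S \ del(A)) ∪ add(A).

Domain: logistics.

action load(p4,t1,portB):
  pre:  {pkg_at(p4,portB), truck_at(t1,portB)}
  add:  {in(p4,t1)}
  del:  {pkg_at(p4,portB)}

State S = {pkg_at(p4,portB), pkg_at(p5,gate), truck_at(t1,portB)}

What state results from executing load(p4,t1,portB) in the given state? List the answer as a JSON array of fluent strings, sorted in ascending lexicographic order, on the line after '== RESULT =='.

Progress:
  pre ⊆ S: {pkg_at(p4,portB), truck_at(t1,portB)} ⊆ S  — applicable
  S \ del = {pkg_at(p5,gate), truck_at(t1,portB)}
  ∪ add   = {in(p4,t1), pkg_at(p5,gate), truck_at(t1,portB)}

== RESULT ==
["in(p4,t1)", "pkg_at(p5,gate)", "truck_at(t1,portB)"]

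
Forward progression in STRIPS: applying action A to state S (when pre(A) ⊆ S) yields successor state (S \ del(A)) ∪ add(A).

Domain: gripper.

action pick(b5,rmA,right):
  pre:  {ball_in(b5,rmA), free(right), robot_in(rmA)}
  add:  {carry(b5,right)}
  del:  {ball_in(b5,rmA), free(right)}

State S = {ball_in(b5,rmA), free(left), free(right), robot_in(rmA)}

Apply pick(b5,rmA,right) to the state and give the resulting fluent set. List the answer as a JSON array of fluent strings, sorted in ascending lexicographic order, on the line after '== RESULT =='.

Compute (S \ del) ∪ add:
  pre ⊆ S: {ball_in(b5,rmA), free(right), robot_in(rmA)} ⊆ S  — applicable
  S \ del = {free(left), robot_in(rmA)}
  ∪ add   = {carry(b5,right), free(left), robot_in(rmA)}

== RESULT ==
["carry(b5,right)", "free(left)", "robot_in(rmA)"]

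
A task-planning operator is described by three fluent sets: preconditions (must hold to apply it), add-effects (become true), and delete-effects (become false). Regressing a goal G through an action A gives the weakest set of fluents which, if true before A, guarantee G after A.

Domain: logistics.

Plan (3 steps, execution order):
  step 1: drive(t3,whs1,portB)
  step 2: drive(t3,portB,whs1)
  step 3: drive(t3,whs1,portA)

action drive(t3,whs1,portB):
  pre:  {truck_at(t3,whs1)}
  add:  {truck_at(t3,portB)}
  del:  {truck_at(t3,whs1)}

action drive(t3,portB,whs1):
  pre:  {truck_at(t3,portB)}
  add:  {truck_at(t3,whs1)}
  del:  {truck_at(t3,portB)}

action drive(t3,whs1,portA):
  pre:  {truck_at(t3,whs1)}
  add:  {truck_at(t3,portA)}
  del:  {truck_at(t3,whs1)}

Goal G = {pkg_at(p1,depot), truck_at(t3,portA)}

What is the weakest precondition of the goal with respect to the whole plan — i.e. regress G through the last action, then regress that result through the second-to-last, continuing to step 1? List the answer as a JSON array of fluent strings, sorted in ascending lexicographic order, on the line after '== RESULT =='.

Regress step by step:
  through step 3 (drive(t3,whs1,portA)): drop {truck_at(t3,portA)}, keep {pkg_at(p1,depot)}, require {truck_at(t3,whs1)}
    → {pkg_at(p1,depot), truck_at(t3,whs1)}
  through step 2 (drive(t3,portB,whs1)): drop {truck_at(t3,whs1)}, keep {pkg_at(p1,depot)}, require {truck_at(t3,portB)}
    → {pkg_at(p1,depot), truck_at(t3,portB)}
  through step 1 (drive(t3,whs1,portB)): drop {truck_at(t3,portB)}, keep {pkg_at(p1,depot)}, require {truck_at(t3,whs1)}
    → {pkg_at(p1,depot), truck_at(t3,whs1)}

== RESULT ==
["pkg_at(p1,depot)", "truck_at(t3,whs1)"]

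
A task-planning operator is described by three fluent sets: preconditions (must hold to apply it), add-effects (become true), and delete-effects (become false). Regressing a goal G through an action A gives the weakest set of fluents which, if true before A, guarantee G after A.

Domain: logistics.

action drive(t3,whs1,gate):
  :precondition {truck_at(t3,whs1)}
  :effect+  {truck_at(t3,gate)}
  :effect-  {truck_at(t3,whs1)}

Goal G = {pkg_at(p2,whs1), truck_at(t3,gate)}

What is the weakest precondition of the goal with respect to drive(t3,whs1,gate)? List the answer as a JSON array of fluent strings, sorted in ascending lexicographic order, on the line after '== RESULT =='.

Regress:
  G ∩ del = {}  (empty — regression defined)
  G \ add = {pkg_at(p2,whs1), truck_at(t3,gate)} \ {truck_at(t3,gate)} = {pkg_at(p2,whs1)}
  ∪ pre   = {pkg_at(p2,whs1)} ∪ {truck_at(t3,whs1)}
          = {pkg_at(p2,whs1), truck_at(t3,whs1)}

== RESULT ==
["pkg_at(p2,whs1)", "truck_at(t3,whs1)"]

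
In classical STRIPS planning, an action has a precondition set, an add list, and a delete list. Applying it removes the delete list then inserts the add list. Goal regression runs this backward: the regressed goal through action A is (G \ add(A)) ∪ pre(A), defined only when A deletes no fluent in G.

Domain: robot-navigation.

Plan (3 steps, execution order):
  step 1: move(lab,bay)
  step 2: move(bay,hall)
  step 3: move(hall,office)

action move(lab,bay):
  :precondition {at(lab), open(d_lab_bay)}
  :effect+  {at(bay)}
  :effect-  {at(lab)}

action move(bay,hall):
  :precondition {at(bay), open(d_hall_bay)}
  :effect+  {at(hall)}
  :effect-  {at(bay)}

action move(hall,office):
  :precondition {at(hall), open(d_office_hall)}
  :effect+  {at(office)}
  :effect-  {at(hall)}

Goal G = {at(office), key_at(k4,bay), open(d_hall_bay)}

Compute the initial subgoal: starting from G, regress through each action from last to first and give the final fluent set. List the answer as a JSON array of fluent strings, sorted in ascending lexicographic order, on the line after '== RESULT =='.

Work backward from the goal:
  through step 3 (move(hall,office)): drop {at(office)}, keep {key_at(k4,bay), open(d_hall_bay)}, require {at(hall), open(d_office_hall)}
    → {at(hall), key_at(k4,bay), open(d_hall_bay), open(d_office_hall)}
  through step 2 (move(bay,hall)): drop {at(hall)}, keep {key_at(k4,bay), open(d_hall_bay), open(d_office_hall)}, require {at(bay), open(d_hall_bay)}
    → {at(bay), key_at(k4,bay), open(d_hall_bay), open(d_office_hall)}
  through step 1 (move(lab,bay)): drop {at(bay)}, keep {key_at(k4,bay), open(d_hall_bay), open(d_office_hall)}, require {at(lab), open(d_lab_bay)}
    → {at(lab), key_at(k4,bay), open(d_hall_bay), open(d_lab_bay), open(d_office_hall)}

== RESULT ==
["at(lab)", "key_at(k4,bay)", "open(d_hall_bay)", "open(d_lab_bay)", "open(d_office_hall)"]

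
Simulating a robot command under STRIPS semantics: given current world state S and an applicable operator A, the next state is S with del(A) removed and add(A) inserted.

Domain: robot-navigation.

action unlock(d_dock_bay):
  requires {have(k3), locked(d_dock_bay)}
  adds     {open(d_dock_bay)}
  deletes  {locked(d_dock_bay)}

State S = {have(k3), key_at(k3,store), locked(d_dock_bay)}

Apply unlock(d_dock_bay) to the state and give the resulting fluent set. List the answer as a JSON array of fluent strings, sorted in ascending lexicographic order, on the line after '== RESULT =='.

Compute (S \ del) ∪ add:
  pre ⊆ S: {have(k3), locked(d_dock_bay)} ⊆ S  — applicable
  S \ del = {have(k3), key_at(k3,store)}
  ∪ add   = {have(k3), key_at(k3,store), open(d_dock_bay)}

== RESULT ==
["have(k3)", "key_at(k3,store)", "open(d_dock_bay)"]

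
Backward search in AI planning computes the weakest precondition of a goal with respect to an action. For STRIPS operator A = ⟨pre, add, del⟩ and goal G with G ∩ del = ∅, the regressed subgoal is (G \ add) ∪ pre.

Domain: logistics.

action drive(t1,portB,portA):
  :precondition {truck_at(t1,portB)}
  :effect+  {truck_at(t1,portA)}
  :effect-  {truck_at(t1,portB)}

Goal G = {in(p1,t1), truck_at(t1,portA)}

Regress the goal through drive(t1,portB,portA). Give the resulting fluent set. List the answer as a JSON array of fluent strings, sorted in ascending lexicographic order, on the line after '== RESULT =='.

Compute (G \ add) ∪ pre:
  G ∩ del = {}  (empty — regression defined)
  G \ add = {in(p1,t1), truck_at(t1,portA)} \ {truck_at(t1,portA)} = {in(p1,t1)}
  ∪ pre   = {in(p1,t1)} ∪ {truck_at(t1,portB)}
          = {in(p1,t1), truck_at(t1,portB)}

== RESULT ==
["in(p1,t1)", "truck_at(t1,portB)"]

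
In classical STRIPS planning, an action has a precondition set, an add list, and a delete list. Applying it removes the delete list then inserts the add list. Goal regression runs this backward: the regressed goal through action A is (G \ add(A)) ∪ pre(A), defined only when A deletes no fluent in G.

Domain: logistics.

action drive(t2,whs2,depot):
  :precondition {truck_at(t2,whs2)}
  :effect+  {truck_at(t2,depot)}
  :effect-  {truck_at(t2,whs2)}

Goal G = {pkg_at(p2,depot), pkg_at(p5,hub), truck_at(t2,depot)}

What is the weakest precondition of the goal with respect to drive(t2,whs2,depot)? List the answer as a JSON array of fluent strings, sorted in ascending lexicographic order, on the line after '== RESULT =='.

Regress:
  G ∩ del = {}  (empty — regression defined)
  G \ add = {pkg_at(p2,depot), pkg_at(p5,hub), truck_at(t2,depot)} \ {truck_at(t2,depot)} = {pkg_at(p2,depot), pkg_at(p5,hub)}
  ∪ pre   = {pkg_at(p2,depot), pkg_at(p5,hub)} ∪ {truck_at(t2,whs2)}
          = {pkg_at(p2,depot), pkg_at(p5,hub), truck_at(t2,whs2)}

== RESULT ==
["pkg_at(p2,depot)", "pkg_at(p5,hub)", "truck_at(t2,whs2)"]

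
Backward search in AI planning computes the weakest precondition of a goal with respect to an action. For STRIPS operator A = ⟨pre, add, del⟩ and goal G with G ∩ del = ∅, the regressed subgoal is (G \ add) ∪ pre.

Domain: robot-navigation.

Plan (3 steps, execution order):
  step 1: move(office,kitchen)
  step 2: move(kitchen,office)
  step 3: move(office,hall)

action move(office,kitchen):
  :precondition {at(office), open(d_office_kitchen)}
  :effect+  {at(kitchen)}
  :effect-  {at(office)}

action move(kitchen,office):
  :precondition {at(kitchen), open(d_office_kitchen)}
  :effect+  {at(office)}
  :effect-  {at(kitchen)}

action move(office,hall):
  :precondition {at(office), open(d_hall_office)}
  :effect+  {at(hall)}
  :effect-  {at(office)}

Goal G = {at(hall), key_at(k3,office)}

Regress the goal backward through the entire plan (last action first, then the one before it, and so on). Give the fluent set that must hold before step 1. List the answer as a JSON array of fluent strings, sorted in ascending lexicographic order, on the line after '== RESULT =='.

Work backward from the goal:
  through step 3 (move(office,hall)): drop {at(hall)}, keep {key_at(k3,office)}, require {at(office), open(d_hall_office)}
    → {at(office), key_at(k3,office), open(d_hall_office)}
  through step 2 (move(kitchen,office)): drop {at(office)}, keep {key_at(k3,office), open(d_hall_office)}, require {at(kitchen), open(d_office_kitchen)}
    → {at(kitchen), key_at(k3,office), open(d_hall_office), open(d_office_kitchen)}
  through step 1 (move(office,kitchen)): drop {at(kitchen)}, keep {key_at(k3,office), open(d_hall_office), open(d_office_kitchen)}, require {at(office), open(d_office_kitchen)}
    → {at(office), key_at(k3,office), open(d_hall_office), open(d_office_kitchen)}

== RESULT ==
["at(office)", "key_at(k3,office)", "open(d_hall_office)", "open(d_office_kitchen)"]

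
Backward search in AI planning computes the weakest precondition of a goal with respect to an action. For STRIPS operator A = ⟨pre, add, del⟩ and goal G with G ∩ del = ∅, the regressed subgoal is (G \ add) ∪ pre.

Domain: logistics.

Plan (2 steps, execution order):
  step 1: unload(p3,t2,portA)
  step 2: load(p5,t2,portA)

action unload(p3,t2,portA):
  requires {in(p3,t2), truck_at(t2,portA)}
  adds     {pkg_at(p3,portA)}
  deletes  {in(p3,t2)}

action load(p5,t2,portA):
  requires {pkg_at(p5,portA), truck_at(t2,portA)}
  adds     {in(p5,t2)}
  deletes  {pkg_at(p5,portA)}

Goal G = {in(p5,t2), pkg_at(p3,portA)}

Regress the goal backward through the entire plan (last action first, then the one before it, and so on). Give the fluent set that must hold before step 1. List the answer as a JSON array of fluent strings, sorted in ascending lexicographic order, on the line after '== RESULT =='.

Regress step by step:
  through step 2 (load(p5,t2,portA)): drop {in(p5,t2)}, keep {pkg_at(p3,portA)}, require {pkg_at(p5,portA), truck_at(t2,portA)}
    → {pkg_at(p3,portA), pkg_at(p5,portA), truck_at(t2,portA)}
  through step 1 (unload(p3,t2,portA)): drop {pkg_at(p3,portA)}, keep {pkg_at(p5,portA), truck_at(t2,portA)}, require {in(p3,t2), truck_at(t2,portA)}
    → {in(p3,t2), pkg_at(p5,portA), truck_at(t2,portA)}

== RESULT ==
["in(p3,t2)", "pkg_at(p5,portA)", "truck_at(t2,portA)"]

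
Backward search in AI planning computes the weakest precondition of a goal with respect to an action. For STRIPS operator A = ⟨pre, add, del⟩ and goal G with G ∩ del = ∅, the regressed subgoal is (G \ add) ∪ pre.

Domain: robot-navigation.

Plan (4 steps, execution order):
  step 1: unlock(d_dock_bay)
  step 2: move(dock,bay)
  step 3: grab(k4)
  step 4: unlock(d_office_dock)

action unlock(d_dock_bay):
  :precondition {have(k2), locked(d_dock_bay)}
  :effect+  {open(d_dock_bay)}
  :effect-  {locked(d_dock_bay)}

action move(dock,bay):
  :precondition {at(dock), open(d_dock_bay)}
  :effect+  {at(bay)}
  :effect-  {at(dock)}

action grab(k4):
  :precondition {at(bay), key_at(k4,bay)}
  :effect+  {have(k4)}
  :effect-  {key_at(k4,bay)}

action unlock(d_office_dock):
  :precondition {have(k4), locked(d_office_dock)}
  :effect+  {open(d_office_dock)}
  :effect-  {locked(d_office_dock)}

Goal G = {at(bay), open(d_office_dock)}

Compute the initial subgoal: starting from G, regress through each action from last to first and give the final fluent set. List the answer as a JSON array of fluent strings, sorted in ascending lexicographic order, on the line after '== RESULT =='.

Regress step by step:
  through step 4 (unlock(d_office_dock)): drop {open(d_office_dock)}, keep {at(bay)}, require {have(k4), locked(d_office_dock)}
    → {at(bay), have(k4), locked(d_office_dock)}
  through step 3 (grab(k4)): drop {have(k4)}, keep {at(bay), locked(d_office_dock)}, require {at(bay), key_at(k4,bay)}
    → {at(bay), key_at(k4,bay), locked(d_office_dock)}
  through step 2 (move(dock,bay)): drop {at(bay)}, keep {key_at(k4,bay), locked(d_office_dock)}, require {at(dock), open(d_dock_bay)}
    → {at(dock), key_at(k4,bay), locked(d_office_dock), open(d_dock_bay)}
  through step 1 (unlock(d_dock_bay)): drop {open(d_dock_bay)}, keep {at(dock), key_at(k4,bay), locked(d_office_dock)}, require {have(k2), locked(d_dock_bay)}
    → {at(dock), have(k2), key_at(k4,bay), locked(d_dock_bay), locked(d_office_dock)}

== RESULT ==
["at(dock)", "have(k2)", "key_at(k4,bay)", "locked(d_dock_bay)", "locked(d_office_dock)"]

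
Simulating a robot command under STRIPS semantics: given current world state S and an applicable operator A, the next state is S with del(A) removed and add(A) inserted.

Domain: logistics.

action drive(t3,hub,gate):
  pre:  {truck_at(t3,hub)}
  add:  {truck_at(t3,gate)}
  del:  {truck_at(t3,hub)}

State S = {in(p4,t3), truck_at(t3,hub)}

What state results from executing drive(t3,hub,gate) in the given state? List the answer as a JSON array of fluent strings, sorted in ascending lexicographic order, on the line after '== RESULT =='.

Progress:
  pre ⊆ S: {truck_at(t3,hub)} ⊆ S  — applicable
  S \ del = {in(p4,t3)}
  ∪ add   = {in(p4,t3), truck_at(t3,gate)}

== RESULT ==
["in(p4,t3)", "truck_at(t3,gate)"]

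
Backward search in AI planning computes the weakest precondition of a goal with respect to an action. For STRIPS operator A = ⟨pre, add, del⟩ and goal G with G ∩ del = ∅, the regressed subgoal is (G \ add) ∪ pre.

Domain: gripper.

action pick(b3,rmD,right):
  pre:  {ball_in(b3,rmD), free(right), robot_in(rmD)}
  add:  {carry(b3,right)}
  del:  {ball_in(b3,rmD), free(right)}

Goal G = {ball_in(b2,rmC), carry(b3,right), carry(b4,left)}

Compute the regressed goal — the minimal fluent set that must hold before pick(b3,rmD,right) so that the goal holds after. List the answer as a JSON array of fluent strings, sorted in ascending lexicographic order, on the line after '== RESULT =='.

Compute (G \ add) ∪ pre:
  G ∩ del = {}  (empty — regression defined)
  G \ add = {ball_in(b2,rmC), carry(b3,right), carry(b4,left)} \ {carry(b3,right)} = {ball_in(b2,rmC), carry(b4,left)}
  ∪ pre   = {ball_in(b2,rmC), carry(b4,left)} ∪ {ball_in(b3,rmD), free(right), robot_in(rmD)}
          = {ball_in(b2,rmC), ball_in(b3,rmD), carry(b4,left), free(right), robot_in(rmD)}

== RESULT ==
["ball_in(b2,rmC)", "ball_in(b3,rmD)", "carry(b4,left)", "free(right)", "robot_in(rmD)"]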